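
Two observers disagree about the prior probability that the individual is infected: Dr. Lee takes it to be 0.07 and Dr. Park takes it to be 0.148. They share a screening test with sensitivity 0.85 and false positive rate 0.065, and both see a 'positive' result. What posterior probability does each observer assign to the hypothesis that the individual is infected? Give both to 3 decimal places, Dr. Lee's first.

Dr. Lee: 0.496; Dr. Park: 0.694

The likelihood ratio for a 'positive' result is 0.85/0.065 = 13.077.
Dr. Lee: prior odds 0.07/0.93 = 0.075269; posterior odds 0.98428; posterior probability 0.496.
Dr. Park: prior odds 0.148/0.852 = 0.17371; posterior odds 2.2716; posterior probability 0.694.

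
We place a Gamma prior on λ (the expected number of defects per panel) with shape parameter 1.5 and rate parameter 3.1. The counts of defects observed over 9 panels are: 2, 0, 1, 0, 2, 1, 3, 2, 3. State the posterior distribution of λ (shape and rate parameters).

Posterior: Gamma(shape=15.5, rate=12.1)

Total count ∑xᵢ = 14 over n = 9 panels.
Gamma is conjugate to the Poisson likelihood: posterior is Gamma(shape = 1.5+14 = 15.5, rate = 3.1+9 = 12.1).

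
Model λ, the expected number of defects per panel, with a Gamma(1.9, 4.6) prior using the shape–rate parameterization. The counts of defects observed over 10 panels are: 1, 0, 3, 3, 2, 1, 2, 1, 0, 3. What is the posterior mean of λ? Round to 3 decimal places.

Posterior mean ≈ 1.226

Total count ∑xᵢ = 16 over n = 10 panels.
Gamma is conjugate to the Poisson likelihood: posterior is Gamma(shape = 1.9+16 = 17.9, rate = 4.6+10 = 14.6).
Posterior mean = shape/rate = 17.9/14.6 = 1.226.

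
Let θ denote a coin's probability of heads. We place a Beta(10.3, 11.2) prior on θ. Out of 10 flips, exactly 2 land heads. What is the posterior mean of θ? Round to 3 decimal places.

The binomial likelihood is conjugate to the Beta prior: with 2 successes and 8 failures, the posterior is Beta(10.3+2, 11.2+8) = Beta(12.3, 19.2).
E[θ | data] = 12.3/(12.3+19.2) = 0.390.

Posterior mean ≈ 0.390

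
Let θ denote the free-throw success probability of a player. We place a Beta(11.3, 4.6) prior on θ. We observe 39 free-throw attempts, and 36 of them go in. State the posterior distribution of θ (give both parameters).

Observing 36 successes and 3 failures updates Beta(11.3, 4.6) by adding the success and failure counts to the two shape parameters: α = 11.3+36 = 47.3, β = 4.6+3 = 7.6.

Posterior: Beta(47.3, 7.6)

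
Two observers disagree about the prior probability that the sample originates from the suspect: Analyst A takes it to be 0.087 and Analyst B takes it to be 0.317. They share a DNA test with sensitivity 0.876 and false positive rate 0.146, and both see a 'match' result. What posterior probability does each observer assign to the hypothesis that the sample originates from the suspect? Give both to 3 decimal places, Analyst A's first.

Analyst A: 0.364; Analyst B: 0.736

The likelihood ratio for a 'match' result is 0.876/0.146 = 6.0000.
Analyst A: prior odds 0.087/0.913 = 0.095290; posterior odds 0.57174; posterior probability 0.364.
Analyst B: prior odds 0.317/0.683 = 0.46413; posterior odds 2.7848; posterior probability 0.736.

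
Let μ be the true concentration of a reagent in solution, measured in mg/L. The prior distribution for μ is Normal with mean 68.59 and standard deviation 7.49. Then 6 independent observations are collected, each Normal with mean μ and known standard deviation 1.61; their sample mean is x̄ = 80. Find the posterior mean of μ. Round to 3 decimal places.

Prior precision 1/τ₀² = 1/7.49² = 0.0178253; data precision n/σ² = 6/1.61² = 2.31473.
Posterior precision = 0.0178253 + 2.31473 = 2.33255.
Posterior mean = (0.0178253·68.59 + 2.31473·80) / 2.33255 = 79.913.

Posterior mean ≈ 79.913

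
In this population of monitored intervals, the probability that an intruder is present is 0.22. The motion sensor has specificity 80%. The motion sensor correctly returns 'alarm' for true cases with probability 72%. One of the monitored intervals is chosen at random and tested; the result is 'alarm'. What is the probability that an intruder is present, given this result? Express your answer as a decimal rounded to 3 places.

Let H be the event that an intruder is present. P(H) = 0.22, so P(¬H) = 0.78. With E the 'alarm' result, P(E|H) = 0.72 and P(E|¬H) = 0.2.
P(E) = 0.72·0.22 + 0.2·0.78 = 0.15840 + 0.15600 = 0.31440.
By Bayes' theorem, P(H|E) = 0.15840 / 0.31440 = 0.504.

P(H | E) ≈ 0.504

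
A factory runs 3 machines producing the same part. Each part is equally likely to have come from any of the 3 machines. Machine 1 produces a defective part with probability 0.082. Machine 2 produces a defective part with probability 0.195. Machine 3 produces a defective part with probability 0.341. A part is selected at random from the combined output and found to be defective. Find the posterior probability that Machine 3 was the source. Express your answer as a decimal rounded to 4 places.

Posterior probability ≈ 0.5518

P(defective|M1) = 0.082; P(defective|M2) = 0.195; P(defective|M3) = 0.341.
Prior × likelihood for each source: 0.333333·0.082=0.02733, 0.333333·0.195=0.06500, 0.333333·0.341=0.1137. Summing gives P(defective) = 0.20600.
P(Machine 3 | defective) = 0.1137 / 0.20600 = 0.5518.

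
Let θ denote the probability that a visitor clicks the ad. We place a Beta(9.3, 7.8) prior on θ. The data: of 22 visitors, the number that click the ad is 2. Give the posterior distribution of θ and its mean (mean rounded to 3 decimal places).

Posterior: Beta(11.3, 27.8); mean ≈ 0.289

The binomial likelihood is conjugate to the Beta prior: with 2 successes and 20 failures, the posterior is Beta(9.3+2, 7.8+20) = Beta(11.3, 27.8).
Posterior mean = α/(α+β) = 11.3/39.1 = 0.289.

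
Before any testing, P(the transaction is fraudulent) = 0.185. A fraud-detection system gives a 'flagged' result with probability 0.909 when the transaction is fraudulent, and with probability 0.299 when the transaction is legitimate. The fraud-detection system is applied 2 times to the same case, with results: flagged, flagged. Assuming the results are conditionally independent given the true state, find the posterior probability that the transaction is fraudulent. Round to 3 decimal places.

Let H be the event that the transaction is fraudulent; start with P(H) = 0.185. P('flagged'|H) = 0.909, P('flagged'|¬H) = 0.299.
Update on result 1 ('flagged'): P(H) ← 0.909·0.1850 / (0.909·0.1850 + 0.299·0.8150) = 0.16817/0.41185 = 0.4083.
Update on result 2 ('flagged'): P(H) ← 0.909·0.4083 / (0.909·0.4083 + 0.299·0.5917) = 0.37116/0.54807 = 0.6772.

Posterior P(H) ≈ 0.677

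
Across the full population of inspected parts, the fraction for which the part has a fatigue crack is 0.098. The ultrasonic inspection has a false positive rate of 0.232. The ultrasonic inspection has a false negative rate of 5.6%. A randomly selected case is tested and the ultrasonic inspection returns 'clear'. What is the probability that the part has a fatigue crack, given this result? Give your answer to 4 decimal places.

P(H | E) ≈ 0.0079

Write H for 'the part has a fatigue crack'. Prior odds H:¬H = 0.098/0.902 = 0.10865. For the 'clear' outcome, the likelihood ratio is 0.056/0.768 = 0.072917.
Posterior odds = 0.10865 × 0.072917 = 0.0079222, so P(H|E) = 0.0079222/(1+0.0079222) = 0.0079.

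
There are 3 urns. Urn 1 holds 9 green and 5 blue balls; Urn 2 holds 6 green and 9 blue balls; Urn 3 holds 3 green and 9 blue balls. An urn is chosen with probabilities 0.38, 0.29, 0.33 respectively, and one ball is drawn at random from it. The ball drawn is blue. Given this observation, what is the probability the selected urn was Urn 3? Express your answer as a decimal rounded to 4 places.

Tabulate prior·likelihood by source: [1] prior 0.38, lik 0.3571, product 0.1357; [2] prior 0.29, lik 0.6, product 0.1740; [3] prior 0.33, lik 0.75, product 0.2475.
Normalizing constant = 0.55721; the posterior for Urn 3 is its product over the sum, 0.2475/0.55721 = 0.4442.

Posterior probability ≈ 0.4442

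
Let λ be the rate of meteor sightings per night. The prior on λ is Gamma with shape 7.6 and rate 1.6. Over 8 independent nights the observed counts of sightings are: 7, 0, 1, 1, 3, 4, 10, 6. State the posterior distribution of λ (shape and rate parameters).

The Poisson likelihood adds the total count to the shape and the number of exposure periods to the rate. Here ∑xᵢ = 32 and n = 8, so shape 7.6→39.6 and rate 1.6→9.6.

Posterior: Gamma(shape=39.6, rate=9.6)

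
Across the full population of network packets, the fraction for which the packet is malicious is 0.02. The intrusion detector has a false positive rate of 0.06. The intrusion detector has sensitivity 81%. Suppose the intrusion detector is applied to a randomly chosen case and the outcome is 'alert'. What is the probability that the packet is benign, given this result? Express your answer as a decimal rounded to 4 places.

Write H for 'the packet is malicious'. Prior odds H:¬H = 0.02/0.98 = 0.020408. For the 'alert' outcome, the likelihood ratio is 0.81/0.06 = 13.500.
Posterior odds = 0.020408 × 13.500 = 0.27551, so P(H|E) = 0.27551/(1+0.27551) = 0.2160. Then P(¬H|E) = 1 − 0.2160 = 0.7840.

P(¬H | E) ≈ 0.7840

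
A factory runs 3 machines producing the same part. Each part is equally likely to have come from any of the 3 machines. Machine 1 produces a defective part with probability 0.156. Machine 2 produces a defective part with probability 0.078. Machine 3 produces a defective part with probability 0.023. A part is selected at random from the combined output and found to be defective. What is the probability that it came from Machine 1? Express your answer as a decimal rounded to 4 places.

Posterior probability ≈ 0.6070

P(defective|M1) = 0.156; P(defective|M2) = 0.078; P(defective|M3) = 0.023.
Prior × likelihood for each source: 0.333333·0.156=0.05200, 0.333333·0.078=0.02600, 0.333333·0.023=0.007667. Summing gives P(defective) = 0.085667.
P(Machine 1 | defective) = 0.05200 / 0.085667 = 0.6070.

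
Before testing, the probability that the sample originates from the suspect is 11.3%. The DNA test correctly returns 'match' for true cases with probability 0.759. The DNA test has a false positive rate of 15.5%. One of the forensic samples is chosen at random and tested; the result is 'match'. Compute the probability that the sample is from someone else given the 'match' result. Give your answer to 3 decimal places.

P(¬H | E) ≈ 0.616

Write H for 'the sample originates from the suspect'. Prior odds H:¬H = 0.113/0.887 = 0.12740. For the 'match' outcome, the likelihood ratio is 0.759/0.155 = 4.8968.
Posterior odds = 0.12740 × 4.8968 = 0.62383, so P(H|E) = 0.62383/(1+0.62383) = 0.384. Then P(¬H|E) = 1 − 0.384 = 0.616.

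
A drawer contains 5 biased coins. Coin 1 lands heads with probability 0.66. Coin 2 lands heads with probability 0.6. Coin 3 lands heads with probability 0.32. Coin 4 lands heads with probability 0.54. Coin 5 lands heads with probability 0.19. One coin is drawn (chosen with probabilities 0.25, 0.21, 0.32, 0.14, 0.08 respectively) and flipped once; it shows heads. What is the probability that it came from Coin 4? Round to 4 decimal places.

Posterior probability ≈ 0.1561

Tabulate prior·likelihood by source: [1] prior 0.25, lik 0.66, product 0.1650; [2] prior 0.21, lik 0.6, product 0.1260; [3] prior 0.32, lik 0.32, product 0.1024; [4] prior 0.14, lik 0.54, product 0.07560; [5] prior 0.08, lik 0.19, product 0.01520.
Normalizing constant = 0.48420; the posterior for Coin 4 is its product over the sum, 0.07560/0.48420 = 0.1561.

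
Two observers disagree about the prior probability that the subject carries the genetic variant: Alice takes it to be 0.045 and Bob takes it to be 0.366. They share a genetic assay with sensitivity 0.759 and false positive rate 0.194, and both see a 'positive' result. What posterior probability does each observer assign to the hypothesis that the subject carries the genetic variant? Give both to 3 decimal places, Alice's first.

The likelihood ratio for a 'positive' result is 0.759/0.194 = 3.9124.
Alice: prior odds 0.045/0.955 = 0.047120; posterior odds 0.18435; posterior probability 0.156.
Bob: prior odds 0.366/0.634 = 0.57729; posterior odds 2.2586; posterior probability 0.693.

Alice: 0.156; Bob: 0.693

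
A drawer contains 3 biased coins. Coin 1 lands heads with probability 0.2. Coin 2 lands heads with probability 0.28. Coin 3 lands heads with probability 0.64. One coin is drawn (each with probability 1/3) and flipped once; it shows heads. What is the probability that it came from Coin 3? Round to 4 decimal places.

P(heads|C1) = 0.2; P(heads|C2) = 0.28; P(heads|C3) = 0.64.
Prior × likelihood for each source: 0.333333·0.2=0.06667, 0.333333·0.28=0.09333, 0.333333·0.64=0.2133. Summing gives P(heads) = 0.37333.
P(Coin 3 | heads) = 0.2133 / 0.37333 = 0.5714.

Posterior probability ≈ 0.5714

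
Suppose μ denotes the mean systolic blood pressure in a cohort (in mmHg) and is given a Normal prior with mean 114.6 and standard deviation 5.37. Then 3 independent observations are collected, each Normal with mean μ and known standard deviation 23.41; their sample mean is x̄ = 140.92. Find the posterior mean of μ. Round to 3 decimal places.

Posterior mean ≈ 118.188

With known σ, the Normal prior is conjugate. Weight on the data is w = (n/σ²)/(n/σ² + 1/τ₀²) = 0.00547417/(0.00547417+0.0346778) = 0.13634.
Posterior mean = w·x̄ + (1−w)·μ₀ = 0.13634·140.92 + 0.86366·114.6 = 118.188.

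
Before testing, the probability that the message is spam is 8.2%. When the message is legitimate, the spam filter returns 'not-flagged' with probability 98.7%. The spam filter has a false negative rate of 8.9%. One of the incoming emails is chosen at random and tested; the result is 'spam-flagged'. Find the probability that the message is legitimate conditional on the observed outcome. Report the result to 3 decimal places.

Write H for 'the message is spam'. Prior odds H:¬H = 0.082/0.918 = 0.089325. For the 'spam-flagged' outcome, the likelihood ratio is 0.911/0.013 = 70.077.
Posterior odds = 0.089325 × 70.077 = 6.2596, so P(H|E) = 6.2596/(1+6.2596) = 0.862. Then P(¬H|E) = 1 − 0.862 = 0.138.

P(¬H | E) ≈ 0.138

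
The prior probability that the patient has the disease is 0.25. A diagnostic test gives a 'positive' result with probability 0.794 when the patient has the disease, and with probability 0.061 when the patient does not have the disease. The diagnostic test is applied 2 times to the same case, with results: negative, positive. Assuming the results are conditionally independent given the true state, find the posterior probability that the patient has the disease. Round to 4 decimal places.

Let H be the event that the patient has the disease; start with P(H) = 0.25. P('positive'|H) = 0.794, P('positive'|¬H) = 0.061.
Update on result 1 ('negative'): P(H) ← 0.206·0.2500 / (0.206·0.2500 + 0.939·0.7500) = 0.051500/0.75575 = 0.0681.
Update on result 2 ('positive'): P(H) ← 0.794·0.0681 / (0.794·0.0681 + 0.061·0.9319) = 0.054107/0.11095 = 0.4877.

Posterior P(H) ≈ 0.4877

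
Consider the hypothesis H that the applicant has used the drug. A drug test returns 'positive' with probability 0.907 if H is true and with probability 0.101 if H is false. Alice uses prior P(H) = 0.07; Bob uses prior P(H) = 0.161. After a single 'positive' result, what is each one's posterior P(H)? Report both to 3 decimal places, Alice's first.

Alice: 0.403; Bob: 0.633

P('+'|H) = 0.907, P('+'|¬H) = 0.101.
Alice: numerator 0.907·0.07 = 0.063490; evidence = 0.063490+0.101·0.93 = 0.15742; posterior = 0.403.
Bob: numerator 0.907·0.161 = 0.14603; evidence = 0.14603+0.101·0.839 = 0.23077; posterior = 0.633.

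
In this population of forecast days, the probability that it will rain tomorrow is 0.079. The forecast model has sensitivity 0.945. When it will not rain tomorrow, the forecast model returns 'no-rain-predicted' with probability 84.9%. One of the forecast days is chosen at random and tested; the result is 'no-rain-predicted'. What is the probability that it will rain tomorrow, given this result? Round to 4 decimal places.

Let H be the event that it will rain tomorrow. P(H) = 0.079, so P(¬H) = 0.921. With E the 'no-rain-predicted' result, P(E|H) = 0.055 and P(E|¬H) = 0.849.
P(E) = 0.055·0.079 + 0.849·0.921 = 0.0043450 + 0.78193 = 0.78627.
By Bayes' theorem, P(H|E) = 0.0043450 / 0.78627 = 0.0055.

P(H | E) ≈ 0.0055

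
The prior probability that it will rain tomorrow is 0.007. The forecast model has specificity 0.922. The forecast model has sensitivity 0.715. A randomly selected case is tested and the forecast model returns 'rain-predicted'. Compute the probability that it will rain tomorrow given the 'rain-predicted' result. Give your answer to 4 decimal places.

Let H be the event that it will rain tomorrow. P(H) = 0.007, so P(¬H) = 0.993. With E the 'rain-predicted' result, P(E|H) = 0.715 and P(E|¬H) = 0.078.
P(E) = 0.715·0.007 + 0.078·0.993 = 0.0050050 + 0.077454 = 0.082459.
By Bayes' theorem, P(H|E) = 0.0050050 / 0.082459 = 0.0607.

P(H | E) ≈ 0.0607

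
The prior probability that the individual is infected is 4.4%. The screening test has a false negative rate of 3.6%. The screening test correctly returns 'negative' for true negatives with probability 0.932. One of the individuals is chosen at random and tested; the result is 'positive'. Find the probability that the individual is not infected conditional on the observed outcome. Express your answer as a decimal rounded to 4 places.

P(¬H | E) ≈ 0.6052

Write H for 'the individual is infected'. Prior odds H:¬H = 0.044/0.956 = 0.046025. For the 'positive' outcome, the likelihood ratio is 0.964/0.068 = 14.176.
Posterior odds = 0.046025 × 14.176 = 0.65247, so P(H|E) = 0.65247/(1+0.65247) = 0.3948. Then P(¬H|E) = 1 − 0.3948 = 0.6052.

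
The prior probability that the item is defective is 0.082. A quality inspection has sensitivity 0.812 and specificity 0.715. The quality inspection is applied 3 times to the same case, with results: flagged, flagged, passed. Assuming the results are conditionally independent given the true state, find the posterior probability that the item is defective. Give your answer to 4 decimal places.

Posterior P(H) ≈ 0.1601

With H the event that the item is defective, the joint likelihood of the observed sequence is P(data|H) = 0.812·0.812·0.188 = 0.12396 and P(data|¬H) = 0.285·0.285·0.715 = 0.058076.
Bayes: P(H|data) = 0.082·0.12396 / (0.082·0.12396 + 0.918·0.058076) = 0.010164/0.063478 = 0.1601.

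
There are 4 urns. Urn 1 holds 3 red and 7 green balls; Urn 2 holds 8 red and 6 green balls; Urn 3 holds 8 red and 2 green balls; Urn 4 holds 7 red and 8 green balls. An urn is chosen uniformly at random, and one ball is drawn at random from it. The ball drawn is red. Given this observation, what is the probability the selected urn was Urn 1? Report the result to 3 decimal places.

Posterior probability ≈ 0.140

Tabulate prior·likelihood by source: [1] prior 0.25, lik 0.3, product 0.07500; [2] prior 0.25, lik 0.5714, product 0.1429; [3] prior 0.25, lik 0.8, product 0.2000; [4] prior 0.25, lik 0.4667, product 0.1167.
Normalizing constant = 0.53452; the posterior for Urn 1 is its product over the sum, 0.07500/0.53452 = 0.140.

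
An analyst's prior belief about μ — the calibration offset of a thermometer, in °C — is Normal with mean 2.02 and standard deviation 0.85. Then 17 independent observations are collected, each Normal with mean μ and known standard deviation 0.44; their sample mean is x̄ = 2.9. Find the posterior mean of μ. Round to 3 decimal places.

Prior precision 1/τ₀² = 1/0.85² = 1.38408; data precision n/σ² = 17/0.44² = 87.8099.
Posterior precision = 1.38408 + 87.8099 = 89.1940.
Posterior mean = (1.38408·2.02 + 87.8099·2.9) / 89.1940 = 2.886.

Posterior mean ≈ 2.886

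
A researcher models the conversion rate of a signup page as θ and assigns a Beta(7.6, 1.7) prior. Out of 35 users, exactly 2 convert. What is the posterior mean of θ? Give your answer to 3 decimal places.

Posterior mean ≈ 0.217

Observing 2 successes and 33 failures updates Beta(7.6, 1.7) by adding the success and failure counts to the two shape parameters: α = 7.6+2 = 9.6, β = 1.7+33 = 34.7.
E[θ | data] = 9.6/(9.6+34.7) = 0.217.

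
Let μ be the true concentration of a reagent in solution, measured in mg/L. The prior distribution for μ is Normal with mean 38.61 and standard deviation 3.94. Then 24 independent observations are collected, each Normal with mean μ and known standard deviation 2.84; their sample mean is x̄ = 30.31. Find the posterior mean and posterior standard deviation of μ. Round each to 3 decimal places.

With known σ, the Normal prior is conjugate. Weight on the data is w = (n/σ²)/(n/σ² + 1/τ₀²) = 2.97560/(2.97560+0.0644180) = 0.97881.
Posterior mean = w·x̄ + (1−w)·μ₀ = 0.97881·30.31 + 0.021190·38.61 = 30.486. Posterior variance = 1/(2.97560+0.0644180) = 0.328945, so SD = 0.574.

Posterior mean ≈ 30.486; posterior SD ≈ 0.574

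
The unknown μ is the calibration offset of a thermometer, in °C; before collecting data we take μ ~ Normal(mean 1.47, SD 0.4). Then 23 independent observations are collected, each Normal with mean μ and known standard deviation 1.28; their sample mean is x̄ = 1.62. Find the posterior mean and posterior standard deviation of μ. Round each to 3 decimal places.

Prior precision 1/τ₀² = 1/0.4² = 6.25000; data precision n/σ² = 23/1.28² = 14.0381.
Posterior precision = 6.25000 + 14.0381 = 20.2881, giving posterior SD = 1/√20.2881 = 0.222.
Posterior mean = (6.25000·1.47 + 14.0381·1.62) / 20.2881 = 1.574.

Posterior mean ≈ 1.574; posterior SD ≈ 0.222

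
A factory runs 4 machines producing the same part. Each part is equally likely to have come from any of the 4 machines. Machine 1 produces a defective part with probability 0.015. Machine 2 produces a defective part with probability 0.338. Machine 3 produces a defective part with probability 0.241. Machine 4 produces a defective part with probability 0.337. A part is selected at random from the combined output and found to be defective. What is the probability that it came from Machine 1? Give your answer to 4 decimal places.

P(defective|M1) = 0.015; P(defective|M2) = 0.338; P(defective|M3) = 0.241; P(defective|M4) = 0.337.
Prior × likelihood for each source: 0.25·0.015=0.003750, 0.25·0.338=0.08450, 0.25·0.241=0.06025, 0.25·0.337=0.08425. Summing gives P(defective) = 0.23275.
P(Machine 1 | defective) = 0.003750 / 0.23275 = 0.0161.

Posterior probability ≈ 0.0161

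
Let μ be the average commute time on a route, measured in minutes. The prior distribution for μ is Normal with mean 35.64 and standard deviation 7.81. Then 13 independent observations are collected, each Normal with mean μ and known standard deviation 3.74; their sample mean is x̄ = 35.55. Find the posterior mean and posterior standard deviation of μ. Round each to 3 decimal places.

Posterior mean ≈ 35.552; posterior SD ≈ 1.028

With known σ, the Normal prior is conjugate. Weight on the data is w = (n/σ²)/(n/σ² + 1/τ₀²) = 0.929395/(0.929395+0.0163945) = 0.98267.
Posterior mean = w·x̄ + (1−w)·μ₀ = 0.98267·35.55 + 0.017334·35.64 = 35.552. Posterior variance = 1/(0.929395+0.0163945) = 1.05732, so SD = 1.028.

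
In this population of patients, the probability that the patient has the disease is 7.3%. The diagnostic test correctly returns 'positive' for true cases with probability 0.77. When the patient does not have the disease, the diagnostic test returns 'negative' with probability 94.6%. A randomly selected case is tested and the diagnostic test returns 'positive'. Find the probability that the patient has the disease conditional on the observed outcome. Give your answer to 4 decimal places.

P(H | E) ≈ 0.5289

Write H for 'the patient has the disease'. Prior odds H:¬H = 0.073/0.927 = 0.078749. For the 'positive' outcome, the likelihood ratio is 0.77/0.054 = 14.259.
Posterior odds = 0.078749 × 14.259 = 1.1229, so P(H|E) = 1.1229/(1+1.1229) = 0.5289.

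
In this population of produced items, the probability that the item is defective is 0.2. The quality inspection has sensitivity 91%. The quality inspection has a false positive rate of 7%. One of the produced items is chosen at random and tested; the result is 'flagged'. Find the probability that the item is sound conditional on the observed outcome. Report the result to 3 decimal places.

Write H for 'the item is defective'. Prior odds H:¬H = 0.2/0.8 = 0.25000. For the 'flagged' outcome, the likelihood ratio is 0.91/0.07 = 13.000.
Posterior odds = 0.25000 × 13.000 = 3.2500, so P(H|E) = 3.2500/(1+3.2500) = 0.765. Then P(¬H|E) = 1 − 0.765 = 0.235.

P(¬H | E) ≈ 0.235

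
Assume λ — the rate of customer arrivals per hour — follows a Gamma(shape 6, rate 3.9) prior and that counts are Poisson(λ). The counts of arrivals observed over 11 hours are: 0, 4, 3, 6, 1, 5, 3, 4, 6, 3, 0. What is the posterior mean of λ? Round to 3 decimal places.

The Poisson likelihood adds the total count to the shape and the number of exposure periods to the rate. Here ∑xᵢ = 35 and n = 11, so shape 6→41 and rate 3.9→14.9.
E[λ | data] = 41/14.9 = 2.752.

Posterior mean ≈ 2.752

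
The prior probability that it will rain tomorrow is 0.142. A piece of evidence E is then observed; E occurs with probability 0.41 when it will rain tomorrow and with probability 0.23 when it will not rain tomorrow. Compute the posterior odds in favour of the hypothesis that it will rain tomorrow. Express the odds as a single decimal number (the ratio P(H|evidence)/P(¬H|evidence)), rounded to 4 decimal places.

Prior odds = 0.142/(1−0.142) = 0.16550.
Likelihood ratio for E = 0.41/0.23 = 1.7826.
Posterior odds = prior odds × LR = 0.29502.

Posterior odds ≈ 0.2950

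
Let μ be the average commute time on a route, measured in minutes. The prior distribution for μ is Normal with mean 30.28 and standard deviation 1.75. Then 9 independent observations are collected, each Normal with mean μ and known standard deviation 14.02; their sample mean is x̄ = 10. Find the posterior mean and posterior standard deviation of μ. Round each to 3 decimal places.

Prior precision 1/τ₀² = 1/1.75² = 0.326531; data precision n/σ² = 9/14.02² = 0.0457875.
Posterior precision = 0.326531 + 0.0457875 = 0.372318, giving posterior SD = 1/√0.372318 = 1.639.
Posterior mean = (0.326531·30.28 + 0.0457875·10) / 0.372318 = 27.786.

Posterior mean ≈ 27.786; posterior SD ≈ 1.639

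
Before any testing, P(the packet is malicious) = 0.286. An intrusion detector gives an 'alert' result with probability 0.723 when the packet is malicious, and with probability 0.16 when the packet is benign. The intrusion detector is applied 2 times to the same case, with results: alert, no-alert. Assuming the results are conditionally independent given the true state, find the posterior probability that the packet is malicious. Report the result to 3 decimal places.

Posterior P(H) ≈ 0.374

With H the event that the packet is malicious, the joint likelihood of the observed sequence is P(data|H) = 0.723·0.277 = 0.20027 and P(data|¬H) = 0.16·0.84 = 0.13440.
Bayes: P(H|data) = 0.286·0.20027 / (0.286·0.20027 + 0.714·0.13440) = 0.057278/0.15324 = 0.3738.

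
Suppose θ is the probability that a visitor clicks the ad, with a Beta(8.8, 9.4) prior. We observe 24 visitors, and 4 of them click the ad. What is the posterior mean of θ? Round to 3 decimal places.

Posterior mean ≈ 0.303

Observing 4 successes and 20 failures updates Beta(8.8, 9.4) by adding the success and failure counts to the two shape parameters: α = 8.8+4 = 12.8, β = 9.4+20 = 29.4.
E[θ | data] = 12.8/(12.8+29.4) = 0.303.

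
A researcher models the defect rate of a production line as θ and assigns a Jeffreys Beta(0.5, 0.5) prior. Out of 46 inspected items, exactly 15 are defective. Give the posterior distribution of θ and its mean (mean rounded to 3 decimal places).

Posterior: Beta(15.5, 31.5); mean ≈ 0.330

Observing 15 successes and 31 failures updates Beta(0.5, 0.5) by adding the success and failure counts to the two shape parameters: α = 0.5+15 = 15.5, β = 0.5+31 = 31.5.
E[θ | data] = 15.5/(15.5+31.5) = 0.330.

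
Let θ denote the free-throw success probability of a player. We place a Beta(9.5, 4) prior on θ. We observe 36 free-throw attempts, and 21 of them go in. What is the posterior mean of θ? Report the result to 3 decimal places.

Observing 21 successes and 15 failures updates Beta(9.5, 4) by adding the success and failure counts to the two shape parameters: α = 9.5+21 = 30.5, β = 4+15 = 19.
Posterior mean = α/(α+β) = 30.5/49.5 = 0.616.

Posterior mean ≈ 0.616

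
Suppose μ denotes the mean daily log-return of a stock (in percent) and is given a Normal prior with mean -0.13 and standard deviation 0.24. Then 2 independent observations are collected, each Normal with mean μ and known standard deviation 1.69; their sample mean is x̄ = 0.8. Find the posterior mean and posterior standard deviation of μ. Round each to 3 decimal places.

Posterior mean ≈ -0.094; posterior SD ≈ 0.235

With known σ, the Normal prior is conjugate. Weight on the data is w = (n/σ²)/(n/σ² + 1/τ₀²) = 0.700256/(0.700256+17.3611) = 0.038771.
Posterior mean = w·x̄ + (1−w)·μ₀ = 0.038771·0.8 + 0.96123·-0.13 = -0.094. Posterior variance = 1/(0.700256+17.3611) = 0.0553668, so SD = 0.235.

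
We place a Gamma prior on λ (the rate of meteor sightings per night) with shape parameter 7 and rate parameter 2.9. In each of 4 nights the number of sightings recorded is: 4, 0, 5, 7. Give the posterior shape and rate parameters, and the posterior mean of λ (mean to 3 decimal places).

The Poisson likelihood adds the total count to the shape and the number of exposure periods to the rate. Here ∑xᵢ = 16 and n = 4, so shape 7→23 and rate 2.9→6.9.
E[λ | data] = 23/6.9 = 3.333.

Posterior: Gamma(shape=23, rate=6.9); mean ≈ 3.333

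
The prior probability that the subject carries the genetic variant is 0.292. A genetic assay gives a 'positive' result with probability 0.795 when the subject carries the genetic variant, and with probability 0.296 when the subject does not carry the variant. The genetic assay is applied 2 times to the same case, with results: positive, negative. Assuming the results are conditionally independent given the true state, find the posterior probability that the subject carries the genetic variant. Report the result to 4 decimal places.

Posterior P(H) ≈ 0.2439

With H the event that the subject carries the genetic variant, the joint likelihood of the observed sequence is P(data|H) = 0.795·0.205 = 0.16298 and P(data|¬H) = 0.296·0.704 = 0.20838.
Bayes: P(H|data) = 0.292·0.16298 / (0.292·0.16298 + 0.708·0.20838) = 0.047589/0.19512 = 0.2439.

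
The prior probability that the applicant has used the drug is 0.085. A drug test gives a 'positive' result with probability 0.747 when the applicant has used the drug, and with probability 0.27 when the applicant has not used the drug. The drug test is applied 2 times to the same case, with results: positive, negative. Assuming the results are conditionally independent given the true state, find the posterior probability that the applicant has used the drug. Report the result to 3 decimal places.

Let H be the event that the applicant has used the drug; start with P(H) = 0.085. P('positive'|H) = 0.747, P('positive'|¬H) = 0.27.
Update on result 1 ('positive'): P(H) ← 0.747·0.0850 / (0.747·0.0850 + 0.27·0.9150) = 0.063495/0.31055 = 0.2045.
Update on result 2 ('negative'): P(H) ← 0.253·0.2045 / (0.253·0.2045 + 0.73·0.7955) = 0.051729/0.63247 = 0.0818.

Posterior P(H) ≈ 0.082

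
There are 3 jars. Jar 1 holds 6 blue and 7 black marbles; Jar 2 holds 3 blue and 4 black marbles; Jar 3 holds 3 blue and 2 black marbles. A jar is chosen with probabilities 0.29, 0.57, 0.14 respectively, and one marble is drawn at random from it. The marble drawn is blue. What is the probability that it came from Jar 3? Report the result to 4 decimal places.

Posterior probability ≈ 0.1818

Tabulate prior·likelihood by source: [1] prior 0.29, lik 0.4615, product 0.1338; [2] prior 0.57, lik 0.4286, product 0.2443; [3] prior 0.14, lik 0.6, product 0.08400.
Normalizing constant = 0.46213; the posterior for Jar 3 is its product over the sum, 0.08400/0.46213 = 0.1818.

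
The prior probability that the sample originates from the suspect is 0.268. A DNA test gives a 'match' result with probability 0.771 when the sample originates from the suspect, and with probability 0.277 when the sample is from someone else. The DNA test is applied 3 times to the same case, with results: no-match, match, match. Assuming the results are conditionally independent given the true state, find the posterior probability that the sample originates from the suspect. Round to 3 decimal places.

Posterior P(H) ≈ 0.473

With H the event that the sample originates from the suspect, the joint likelihood of the observed sequence is P(data|H) = 0.229·0.771·0.771 = 0.13613 and P(data|¬H) = 0.723·0.277·0.277 = 0.055475.
Bayes: P(H|data) = 0.268·0.13613 / (0.268·0.13613 + 0.732·0.055475) = 0.036482/0.077090 = 0.4732.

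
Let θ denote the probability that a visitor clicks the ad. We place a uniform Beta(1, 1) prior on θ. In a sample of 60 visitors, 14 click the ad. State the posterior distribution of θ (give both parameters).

Posterior: Beta(15, 47)

The binomial likelihood is conjugate to the Beta prior: with 14 successes and 46 failures, the posterior is Beta(1+14, 1+46) = Beta(15, 47).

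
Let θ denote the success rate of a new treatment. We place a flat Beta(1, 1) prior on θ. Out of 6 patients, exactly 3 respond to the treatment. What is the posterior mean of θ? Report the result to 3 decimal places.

Observing 3 successes and 3 failures updates Beta(1, 1) by adding the success and failure counts to the two shape parameters: α = 1+3 = 4, β = 1+3 = 4.
E[θ | data] = 4/(4+4) = 0.500.

Posterior mean ≈ 0.500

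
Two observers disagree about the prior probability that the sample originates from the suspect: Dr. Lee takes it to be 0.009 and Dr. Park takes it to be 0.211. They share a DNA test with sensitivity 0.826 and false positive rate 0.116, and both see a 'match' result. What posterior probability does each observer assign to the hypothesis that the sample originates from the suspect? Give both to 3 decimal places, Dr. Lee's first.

P('+'|H) = 0.826, P('+'|¬H) = 0.116.
Dr. Lee: numerator 0.826·0.009 = 0.0074340; evidence = 0.0074340+0.116·0.991 = 0.12239; posterior = 0.061.
Dr. Park: numerator 0.826·0.211 = 0.17429; evidence = 0.17429+0.116·0.789 = 0.26581; posterior = 0.656.

Dr. Lee: 0.061; Dr. Park: 0.656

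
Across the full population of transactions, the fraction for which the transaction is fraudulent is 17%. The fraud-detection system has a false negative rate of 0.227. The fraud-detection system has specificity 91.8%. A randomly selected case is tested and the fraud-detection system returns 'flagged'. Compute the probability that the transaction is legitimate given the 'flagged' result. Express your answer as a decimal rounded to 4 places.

P(¬H | E) ≈ 0.3412

Write H for 'the transaction is fraudulent'. Prior odds H:¬H = 0.17/0.83 = 0.20482. For the 'flagged' outcome, the likelihood ratio is 0.773/0.082 = 9.4268.
Posterior odds = 0.20482 × 9.4268 = 1.9308, so P(H|E) = 1.9308/(1+1.9308) = 0.6588. Then P(¬H|E) = 1 − 0.6588 = 0.3412.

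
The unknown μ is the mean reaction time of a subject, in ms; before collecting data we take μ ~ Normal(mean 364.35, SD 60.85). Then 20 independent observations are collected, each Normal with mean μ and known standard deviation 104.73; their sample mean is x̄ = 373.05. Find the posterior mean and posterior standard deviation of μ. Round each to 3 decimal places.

Posterior mean ≈ 371.928; posterior SD ≈ 21.856

With known σ, the Normal prior is conjugate. Weight on the data is w = (n/σ²)/(n/σ² + 1/τ₀²) = 0.00182342/(0.00182342+0.00027007) = 0.87099.
Posterior mean = w·x̄ + (1−w)·μ₀ = 0.87099·373.05 + 0.12901·364.35 = 371.928. Posterior variance = 1/(0.00182342+0.00027007) = 477.670, so SD = 21.856.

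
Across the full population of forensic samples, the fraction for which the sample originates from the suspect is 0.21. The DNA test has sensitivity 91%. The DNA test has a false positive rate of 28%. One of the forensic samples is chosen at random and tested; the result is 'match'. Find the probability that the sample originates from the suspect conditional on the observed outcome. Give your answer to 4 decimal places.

Let H be the event that the sample originates from the suspect. P(H) = 0.21, so P(¬H) = 0.79. With E the 'match' result, P(E|H) = 0.91 and P(E|¬H) = 0.28.
P(E) = 0.91·0.21 + 0.28·0.79 = 0.19110 + 0.22120 = 0.41230.
By Bayes' theorem, P(H|E) = 0.19110 / 0.41230 = 0.4635.

P(H | E) ≈ 0.4635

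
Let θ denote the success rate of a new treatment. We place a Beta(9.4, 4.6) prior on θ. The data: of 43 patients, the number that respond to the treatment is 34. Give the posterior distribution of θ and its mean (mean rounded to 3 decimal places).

Posterior: Beta(43.4, 13.6); mean ≈ 0.761

Observing 34 successes and 9 failures updates Beta(9.4, 4.6) by adding the success and failure counts to the two shape parameters: α = 9.4+34 = 43.4, β = 4.6+9 = 13.6.
Posterior mean = α/(α+β) = 43.4/57 = 0.761.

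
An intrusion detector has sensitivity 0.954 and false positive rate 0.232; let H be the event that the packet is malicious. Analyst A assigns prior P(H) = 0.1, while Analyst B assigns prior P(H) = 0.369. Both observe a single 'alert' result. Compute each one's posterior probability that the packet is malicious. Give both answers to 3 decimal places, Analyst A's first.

Analyst A: 0.314; Analyst B: 0.706

The likelihood ratio for an 'alert' result is 0.954/0.232 = 4.1121.
Analyst A: prior odds 0.1/0.9 = 0.11111; posterior odds 0.45690; posterior probability 0.314.
Analyst B: prior odds 0.369/0.631 = 0.58479; posterior odds 2.4047; posterior probability 0.706.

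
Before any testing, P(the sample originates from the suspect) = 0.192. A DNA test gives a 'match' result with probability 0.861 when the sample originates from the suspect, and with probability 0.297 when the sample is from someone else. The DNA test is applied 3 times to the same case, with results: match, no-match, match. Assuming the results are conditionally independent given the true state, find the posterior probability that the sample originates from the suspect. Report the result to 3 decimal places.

Posterior P(H) ≈ 0.283

Let H be the event that the sample originates from the suspect; start with P(H) = 0.192. P('match'|H) = 0.861, P('match'|¬H) = 0.297.
Update on result 1 ('match'): P(H) ← 0.861·0.1920 / (0.861·0.1920 + 0.297·0.8080) = 0.16531/0.40529 = 0.4079.
Update on result 2 ('no-match'): P(H) ← 0.139·0.4079 / (0.139·0.4079 + 0.703·0.5921) = 0.056696/0.47295 = 0.1199.
Update on result 3 ('match'): P(H) ← 0.861·0.1199 / (0.861·0.1199 + 0.297·0.8801) = 0.10321/0.36461 = 0.2831.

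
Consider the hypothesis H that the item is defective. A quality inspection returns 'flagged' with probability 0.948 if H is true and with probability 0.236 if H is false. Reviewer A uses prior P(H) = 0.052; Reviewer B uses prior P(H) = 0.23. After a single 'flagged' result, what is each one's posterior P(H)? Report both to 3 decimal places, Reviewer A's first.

Reviewer A: 0.181; Reviewer B: 0.545

The likelihood ratio for a 'flagged' result is 0.948/0.236 = 4.0169.
Reviewer A: prior odds 0.052/0.948 = 0.054852; posterior odds 0.22034; posterior probability 0.181.
Reviewer B: prior odds 0.23/0.77 = 0.29870; posterior odds 1.1999; posterior probability 0.545.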